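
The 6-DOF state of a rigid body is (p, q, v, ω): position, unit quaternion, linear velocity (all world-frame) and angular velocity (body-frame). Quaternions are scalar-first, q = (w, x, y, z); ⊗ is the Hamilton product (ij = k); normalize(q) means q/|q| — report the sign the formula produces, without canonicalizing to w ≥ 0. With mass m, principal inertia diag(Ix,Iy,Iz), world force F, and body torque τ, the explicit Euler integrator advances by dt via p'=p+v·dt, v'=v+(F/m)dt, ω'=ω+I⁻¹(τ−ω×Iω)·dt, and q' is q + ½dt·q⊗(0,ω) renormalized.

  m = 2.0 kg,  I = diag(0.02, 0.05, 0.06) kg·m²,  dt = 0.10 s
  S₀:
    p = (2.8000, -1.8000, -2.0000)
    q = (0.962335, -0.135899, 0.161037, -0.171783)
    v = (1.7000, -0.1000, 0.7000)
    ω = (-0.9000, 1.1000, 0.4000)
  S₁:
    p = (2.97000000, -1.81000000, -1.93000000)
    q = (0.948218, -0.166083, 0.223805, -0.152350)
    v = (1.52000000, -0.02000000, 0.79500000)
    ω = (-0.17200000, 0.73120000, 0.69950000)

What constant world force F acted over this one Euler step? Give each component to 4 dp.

Δv = v₁−v₀ = (-0.18000000, 0.08000000, 0.09500000)
applied force F = (-3.6000, 1.6000, 1.9000)

F = (-3.6000, 1.6000, 1.9000)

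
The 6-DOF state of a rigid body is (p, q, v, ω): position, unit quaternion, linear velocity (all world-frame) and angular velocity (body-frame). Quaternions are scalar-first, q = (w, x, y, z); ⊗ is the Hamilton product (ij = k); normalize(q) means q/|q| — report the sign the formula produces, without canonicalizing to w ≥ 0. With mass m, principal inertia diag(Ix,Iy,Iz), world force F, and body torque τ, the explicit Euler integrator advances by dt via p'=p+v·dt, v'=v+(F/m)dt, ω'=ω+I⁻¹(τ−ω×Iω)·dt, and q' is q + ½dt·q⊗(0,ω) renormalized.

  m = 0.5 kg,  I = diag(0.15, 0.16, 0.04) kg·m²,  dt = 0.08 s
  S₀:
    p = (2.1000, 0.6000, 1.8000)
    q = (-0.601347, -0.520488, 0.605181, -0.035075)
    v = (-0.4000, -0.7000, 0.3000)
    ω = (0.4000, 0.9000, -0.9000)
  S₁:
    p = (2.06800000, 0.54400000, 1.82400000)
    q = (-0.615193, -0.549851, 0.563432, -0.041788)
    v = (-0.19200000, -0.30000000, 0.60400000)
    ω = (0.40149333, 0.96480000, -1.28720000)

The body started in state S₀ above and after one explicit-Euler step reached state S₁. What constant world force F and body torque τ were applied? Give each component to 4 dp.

F = (1.3000, 2.5000, 1.9000)
τ = (0.1000, 0.0900, -0.1900)

velocity change Δv = (0.20800000, 0.40000000, 0.30400000)
F = m·Δv/dt = (1.3000, 2.5000, 1.9000)
Δω = ω₁−ω₀ = (0.00149333, 0.06480000, -0.38720000)
precession coupling = (0.0972, -0.0396, 0.0036)
I·α + gyro = (0.1000, 0.0900, -0.1900)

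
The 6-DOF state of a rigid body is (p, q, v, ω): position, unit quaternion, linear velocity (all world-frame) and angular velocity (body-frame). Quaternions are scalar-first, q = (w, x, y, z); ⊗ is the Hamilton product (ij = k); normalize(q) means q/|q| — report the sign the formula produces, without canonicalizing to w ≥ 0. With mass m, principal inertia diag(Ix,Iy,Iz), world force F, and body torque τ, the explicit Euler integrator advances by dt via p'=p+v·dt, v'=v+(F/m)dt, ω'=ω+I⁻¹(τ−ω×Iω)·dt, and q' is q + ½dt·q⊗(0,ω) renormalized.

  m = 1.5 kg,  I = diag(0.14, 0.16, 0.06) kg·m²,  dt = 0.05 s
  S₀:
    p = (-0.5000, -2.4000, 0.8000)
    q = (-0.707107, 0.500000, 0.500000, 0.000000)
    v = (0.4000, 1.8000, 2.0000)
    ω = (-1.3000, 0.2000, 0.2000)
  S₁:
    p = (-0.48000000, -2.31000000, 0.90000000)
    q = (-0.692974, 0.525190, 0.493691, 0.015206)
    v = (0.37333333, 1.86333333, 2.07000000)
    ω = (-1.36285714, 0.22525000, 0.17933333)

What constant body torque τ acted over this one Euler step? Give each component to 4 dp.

ω₁ − ω₀ = (-0.06285714, 0.02525000, -0.02066667)
ω₀×(Iω₀) = (-0.0040, -0.0208, -0.0052)
I·α + gyro = (-0.1800, 0.0600, -0.0300)

τ = (-0.1800, 0.0600, -0.0300)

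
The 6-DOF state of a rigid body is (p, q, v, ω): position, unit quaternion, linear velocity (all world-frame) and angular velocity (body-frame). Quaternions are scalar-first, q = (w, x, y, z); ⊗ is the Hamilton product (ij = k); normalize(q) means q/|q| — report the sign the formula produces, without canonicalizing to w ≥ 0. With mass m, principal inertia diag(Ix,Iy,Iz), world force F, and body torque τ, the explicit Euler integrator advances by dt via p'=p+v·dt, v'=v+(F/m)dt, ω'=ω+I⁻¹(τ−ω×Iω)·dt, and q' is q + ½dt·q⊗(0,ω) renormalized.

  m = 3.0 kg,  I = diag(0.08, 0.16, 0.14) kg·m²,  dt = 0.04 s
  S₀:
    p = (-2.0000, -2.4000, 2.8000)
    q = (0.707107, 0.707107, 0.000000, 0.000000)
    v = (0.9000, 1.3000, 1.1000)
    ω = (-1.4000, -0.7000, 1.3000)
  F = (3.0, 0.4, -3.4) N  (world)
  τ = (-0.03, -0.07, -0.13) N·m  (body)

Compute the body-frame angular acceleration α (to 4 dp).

ω×(Iω) gyroscopic = (0.0182, 0.1092, 0.0784)
(τ − ω×Iω)/I = (-0.6025, -1.1200, -1.4886)

α = (-0.6025, -1.1200, -1.4886)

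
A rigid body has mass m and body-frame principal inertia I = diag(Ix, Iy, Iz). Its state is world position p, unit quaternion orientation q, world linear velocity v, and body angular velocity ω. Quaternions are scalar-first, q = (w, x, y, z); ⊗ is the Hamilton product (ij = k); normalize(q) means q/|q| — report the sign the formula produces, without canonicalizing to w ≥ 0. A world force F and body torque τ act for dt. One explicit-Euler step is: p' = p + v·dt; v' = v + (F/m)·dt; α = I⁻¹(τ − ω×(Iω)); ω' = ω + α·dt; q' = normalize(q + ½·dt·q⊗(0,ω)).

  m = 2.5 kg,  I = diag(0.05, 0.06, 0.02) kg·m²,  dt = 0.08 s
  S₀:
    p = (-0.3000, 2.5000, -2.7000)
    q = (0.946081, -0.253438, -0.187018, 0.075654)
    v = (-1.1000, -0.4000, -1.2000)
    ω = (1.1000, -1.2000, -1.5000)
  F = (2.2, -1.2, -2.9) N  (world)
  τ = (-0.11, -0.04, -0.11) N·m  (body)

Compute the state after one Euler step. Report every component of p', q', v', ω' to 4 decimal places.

p' = (-0.3880, 2.4680, -2.7960)
q' = (0.9491, -0.1962, -0.2434, 0.0391)
v' = (-1.0296, -0.4384, -1.2928)
ω' = (1.0392, -1.1873, -1.8872)

linear accel F/m = (0.8800, -0.4800, -1.1600)
p' = p + v·dt = (-0.3880, 2.4680, -2.7960)
v + (F/m)dt = (-1.0296, -0.4384, -1.2928)
precession coupling ω×(Iω) = (-0.0720, -0.0495, -0.0132)
angular accel α = (-0.7600, 0.1583, -4.8400)
ω' = ω + α·dt = (1.0392, -1.1873, -1.8872)
q⊗(0,ω) = (0.1678412, 1.4120009, -1.4322348, -0.9092761)
q' = normalize(q + ½dt·q⊗(0,ω)) = (0.9491, -0.1962, -0.2434, 0.0391)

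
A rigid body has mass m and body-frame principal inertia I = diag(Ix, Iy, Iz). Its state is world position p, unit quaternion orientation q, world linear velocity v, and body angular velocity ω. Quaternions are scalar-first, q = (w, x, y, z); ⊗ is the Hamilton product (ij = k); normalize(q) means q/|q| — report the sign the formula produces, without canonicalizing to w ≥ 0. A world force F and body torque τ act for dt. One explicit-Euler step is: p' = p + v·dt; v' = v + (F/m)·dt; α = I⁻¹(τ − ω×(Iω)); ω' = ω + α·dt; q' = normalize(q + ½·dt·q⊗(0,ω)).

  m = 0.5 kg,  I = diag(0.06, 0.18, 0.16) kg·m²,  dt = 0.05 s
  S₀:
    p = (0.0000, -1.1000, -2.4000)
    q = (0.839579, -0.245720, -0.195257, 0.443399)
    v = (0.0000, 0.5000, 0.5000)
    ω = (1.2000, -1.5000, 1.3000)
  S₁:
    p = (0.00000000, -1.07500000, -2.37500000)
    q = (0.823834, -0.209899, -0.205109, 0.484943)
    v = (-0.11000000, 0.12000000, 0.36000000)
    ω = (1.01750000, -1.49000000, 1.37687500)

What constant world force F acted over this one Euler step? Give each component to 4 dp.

Δv = v₁−v₀ = (-0.11000000, -0.38000000, -0.14000000)
F = m·Δv/dt = (-1.1000, -3.8000, -1.4000)

F = (-1.1000, -3.8000, -1.4000)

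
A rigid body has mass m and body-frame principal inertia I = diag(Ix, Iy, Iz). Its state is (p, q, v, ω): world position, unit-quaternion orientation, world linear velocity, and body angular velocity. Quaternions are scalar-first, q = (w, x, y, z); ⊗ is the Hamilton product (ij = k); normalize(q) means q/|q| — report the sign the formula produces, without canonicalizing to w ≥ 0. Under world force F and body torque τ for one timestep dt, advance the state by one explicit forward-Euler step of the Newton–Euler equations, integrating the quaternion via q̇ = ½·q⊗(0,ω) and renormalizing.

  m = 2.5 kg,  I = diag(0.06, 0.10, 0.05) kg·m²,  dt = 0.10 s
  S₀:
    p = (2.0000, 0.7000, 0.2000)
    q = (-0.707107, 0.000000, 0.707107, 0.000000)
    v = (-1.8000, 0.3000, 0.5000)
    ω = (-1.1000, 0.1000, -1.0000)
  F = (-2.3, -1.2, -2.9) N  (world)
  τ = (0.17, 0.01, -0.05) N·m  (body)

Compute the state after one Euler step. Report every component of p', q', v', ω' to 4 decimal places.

p' = (1.8200, 0.7300, 0.2500)
q' = (-0.7087, 0.0035, 0.7016, 0.0740)
v' = (-1.8920, 0.2520, 0.3840)
ω' = (-0.8250, 0.0990, -1.0912)

a = F/m = (-0.9200, -0.4800, -1.1600)
p + v·dt = (1.8200, 0.7300, 0.2500)
v + (F/m)dt = (-1.8920, 0.2520, 0.3840)
gyro term ω×Iω = (0.0050, 0.0110, -0.0044)
(τ − ω×Iω)/I = (2.7500, -0.0100, -0.9120)
ω' = ω + α·dt = (-0.8250, 0.0990, -1.0912)
2q̇ = q⊗(0,ω) = (-0.0707107, 0.0707107, -0.0707107, 1.4849247)
updated quaternion q' = (-0.7087, 0.0035, 0.7016, 0.0740)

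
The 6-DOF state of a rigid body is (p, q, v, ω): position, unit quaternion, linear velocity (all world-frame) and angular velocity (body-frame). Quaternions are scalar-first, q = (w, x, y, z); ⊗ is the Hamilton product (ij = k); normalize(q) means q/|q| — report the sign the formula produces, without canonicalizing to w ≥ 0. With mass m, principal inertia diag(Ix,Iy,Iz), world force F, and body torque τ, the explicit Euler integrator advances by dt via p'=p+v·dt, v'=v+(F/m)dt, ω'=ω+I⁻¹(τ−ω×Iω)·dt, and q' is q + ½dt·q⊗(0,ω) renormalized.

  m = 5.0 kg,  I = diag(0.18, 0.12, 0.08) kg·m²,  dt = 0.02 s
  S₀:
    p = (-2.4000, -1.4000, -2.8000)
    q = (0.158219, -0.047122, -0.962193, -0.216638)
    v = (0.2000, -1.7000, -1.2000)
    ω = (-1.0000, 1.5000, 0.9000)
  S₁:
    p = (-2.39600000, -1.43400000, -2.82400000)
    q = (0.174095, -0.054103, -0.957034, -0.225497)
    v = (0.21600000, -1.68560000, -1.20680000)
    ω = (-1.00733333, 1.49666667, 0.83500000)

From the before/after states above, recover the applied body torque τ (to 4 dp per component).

ω₁ − ω₀ = (-0.00733333, -0.00333333, -0.06500000)
gyro term ω₀×Iω₀ = (-0.0540, -0.0900, 0.0900)
applied torque τ = (-0.1200, -0.1100, -0.1700)

τ = (-0.1200, -0.1100, -0.1700)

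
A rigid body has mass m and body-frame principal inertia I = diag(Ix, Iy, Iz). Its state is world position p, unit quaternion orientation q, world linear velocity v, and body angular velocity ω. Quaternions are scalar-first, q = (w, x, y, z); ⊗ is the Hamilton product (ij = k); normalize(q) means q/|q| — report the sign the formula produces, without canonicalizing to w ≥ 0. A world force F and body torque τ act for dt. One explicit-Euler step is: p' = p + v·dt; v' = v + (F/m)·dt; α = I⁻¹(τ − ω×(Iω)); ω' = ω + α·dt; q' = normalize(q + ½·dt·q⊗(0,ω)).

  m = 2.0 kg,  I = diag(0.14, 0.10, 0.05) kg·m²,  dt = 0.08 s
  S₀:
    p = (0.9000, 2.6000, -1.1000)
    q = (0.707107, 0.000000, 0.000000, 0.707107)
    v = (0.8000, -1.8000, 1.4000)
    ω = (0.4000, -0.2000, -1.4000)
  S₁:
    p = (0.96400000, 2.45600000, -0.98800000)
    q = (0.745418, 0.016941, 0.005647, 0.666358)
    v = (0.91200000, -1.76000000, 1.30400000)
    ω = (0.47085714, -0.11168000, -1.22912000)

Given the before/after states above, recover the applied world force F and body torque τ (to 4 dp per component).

rate change Δω = (0.07085714, 0.08832000, 0.17088000)
precession coupling = (-0.0140, -0.0504, 0.0032)
applied torque τ = (0.1100, 0.0600, 0.1100)
v₁ − v₀ = (0.11200000, 0.04000000, -0.09600000)
applied force F = (2.8000, 1.0000, -2.4000)

F = (2.8000, 1.0000, -2.4000)
τ = (0.1100, 0.0600, 0.1100)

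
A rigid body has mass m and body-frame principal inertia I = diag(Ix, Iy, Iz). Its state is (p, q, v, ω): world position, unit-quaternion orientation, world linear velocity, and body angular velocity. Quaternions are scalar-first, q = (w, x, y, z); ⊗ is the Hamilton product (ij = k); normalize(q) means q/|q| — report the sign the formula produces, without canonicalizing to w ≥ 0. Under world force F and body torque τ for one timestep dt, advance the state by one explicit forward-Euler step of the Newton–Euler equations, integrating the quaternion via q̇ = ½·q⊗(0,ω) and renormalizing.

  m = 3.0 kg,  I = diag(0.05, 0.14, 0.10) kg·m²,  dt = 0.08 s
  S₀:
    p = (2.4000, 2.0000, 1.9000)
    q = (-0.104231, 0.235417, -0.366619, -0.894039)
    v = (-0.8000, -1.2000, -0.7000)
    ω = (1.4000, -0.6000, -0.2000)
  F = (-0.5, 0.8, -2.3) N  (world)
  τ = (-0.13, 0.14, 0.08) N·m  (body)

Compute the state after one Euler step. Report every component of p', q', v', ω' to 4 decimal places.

p' = (2.3360, 1.9040, 1.8440)
q' = (-0.1331, 0.2107, -0.4115, -0.8767)
v' = (-0.8133, -1.1787, -0.7613)
ω' = (1.1997, -0.5280, -0.0755)

linear accel F/m = (-0.1667, 0.2667, -0.7667)
new position p' = (2.3360, 1.9040, 1.8440)
new velocity v' = (-0.8133, -1.1787, -0.7613)
gyro term ω×Iω = (-0.0048, 0.0140, -0.0756)
α = I⁻¹(τ − ω×Iω) = (-2.5040, 0.9000, 1.5560)
new body rate ω' = (1.1997, -0.5280, -0.0755)
Hamilton product q⊗(0,ω) = (-0.7283630, -0.6090230, -1.1420326, 0.3928626)
updated quaternion q' = (-0.1331, 0.2107, -0.4115, -0.8767)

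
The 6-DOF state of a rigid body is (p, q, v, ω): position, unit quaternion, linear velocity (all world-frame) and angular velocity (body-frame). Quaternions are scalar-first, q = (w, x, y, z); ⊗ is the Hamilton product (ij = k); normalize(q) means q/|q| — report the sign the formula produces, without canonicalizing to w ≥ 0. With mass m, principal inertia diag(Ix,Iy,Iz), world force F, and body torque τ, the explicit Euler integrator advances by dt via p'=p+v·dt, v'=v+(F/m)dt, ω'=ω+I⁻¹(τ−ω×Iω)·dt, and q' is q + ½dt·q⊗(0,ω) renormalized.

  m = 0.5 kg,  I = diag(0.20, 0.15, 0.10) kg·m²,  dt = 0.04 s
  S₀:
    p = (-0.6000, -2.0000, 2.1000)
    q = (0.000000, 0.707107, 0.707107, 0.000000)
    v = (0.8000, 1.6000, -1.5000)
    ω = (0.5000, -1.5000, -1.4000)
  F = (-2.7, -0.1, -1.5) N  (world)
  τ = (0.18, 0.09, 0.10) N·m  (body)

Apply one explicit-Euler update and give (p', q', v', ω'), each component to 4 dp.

precession coupling ω×(Iω) = (-0.1050, -0.0700, 0.0375)
angular accel α = (1.4250, 1.0667, 0.6250)
ω + α·dt = (0.5570, -1.4573, -1.3750)
2q̇ = q⊗(0,ω) = (0.7071070, -0.9899498, 0.9899498, -1.4142140)
updated quaternion q' = (0.0141, 0.6867, 0.7263, -0.0283)
p' = p + v·dt = (-0.5680, -1.9360, 2.0400)
new velocity v' = (0.5840, 1.5920, -1.6200)

p' = (-0.5680, -1.9360, 2.0400)
q' = (0.0141, 0.6867, 0.7263, -0.0283)
v' = (0.5840, 1.5920, -1.6200)
ω' = (0.5570, -1.4573, -1.3750)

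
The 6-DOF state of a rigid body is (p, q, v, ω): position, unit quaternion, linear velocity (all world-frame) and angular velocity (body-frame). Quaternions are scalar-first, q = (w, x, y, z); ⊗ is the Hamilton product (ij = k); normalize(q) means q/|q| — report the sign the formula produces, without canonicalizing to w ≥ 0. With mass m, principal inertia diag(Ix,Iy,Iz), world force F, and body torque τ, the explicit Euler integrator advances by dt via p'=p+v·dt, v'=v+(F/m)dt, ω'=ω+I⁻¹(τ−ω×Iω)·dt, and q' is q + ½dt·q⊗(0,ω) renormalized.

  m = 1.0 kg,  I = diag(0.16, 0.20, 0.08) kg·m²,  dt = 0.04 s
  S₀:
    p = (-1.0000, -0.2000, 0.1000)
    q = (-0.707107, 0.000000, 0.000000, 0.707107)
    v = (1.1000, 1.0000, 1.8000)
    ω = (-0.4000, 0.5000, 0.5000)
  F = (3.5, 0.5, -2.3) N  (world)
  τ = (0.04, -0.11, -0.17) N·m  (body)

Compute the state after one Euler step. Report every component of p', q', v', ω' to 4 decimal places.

p' = (-0.9560, -0.1600, 0.1720)
q' = (-0.7141, -0.0014, -0.0127, 0.6999)
v' = (1.2400, 1.0200, 1.7080)
ω' = (-0.3825, 0.4812, 0.4190)

a = (3.5000, 0.5000, -2.3000)
p' = p + v·dt = (-0.9560, -0.1600, 0.1720)
v + (F/m)dt = (1.2400, 1.0200, 1.7080)
angular accel α = (0.4375, -0.4700, -2.0250)
ω + α·dt = (-0.3825, 0.4812, 0.4190)
Hamilton product q⊗(0,ω) = (-0.3535535, -0.0707107, -0.6363963, -0.3535535)
updated quaternion q' = (-0.7141, -0.0014, -0.0127, 0.6999)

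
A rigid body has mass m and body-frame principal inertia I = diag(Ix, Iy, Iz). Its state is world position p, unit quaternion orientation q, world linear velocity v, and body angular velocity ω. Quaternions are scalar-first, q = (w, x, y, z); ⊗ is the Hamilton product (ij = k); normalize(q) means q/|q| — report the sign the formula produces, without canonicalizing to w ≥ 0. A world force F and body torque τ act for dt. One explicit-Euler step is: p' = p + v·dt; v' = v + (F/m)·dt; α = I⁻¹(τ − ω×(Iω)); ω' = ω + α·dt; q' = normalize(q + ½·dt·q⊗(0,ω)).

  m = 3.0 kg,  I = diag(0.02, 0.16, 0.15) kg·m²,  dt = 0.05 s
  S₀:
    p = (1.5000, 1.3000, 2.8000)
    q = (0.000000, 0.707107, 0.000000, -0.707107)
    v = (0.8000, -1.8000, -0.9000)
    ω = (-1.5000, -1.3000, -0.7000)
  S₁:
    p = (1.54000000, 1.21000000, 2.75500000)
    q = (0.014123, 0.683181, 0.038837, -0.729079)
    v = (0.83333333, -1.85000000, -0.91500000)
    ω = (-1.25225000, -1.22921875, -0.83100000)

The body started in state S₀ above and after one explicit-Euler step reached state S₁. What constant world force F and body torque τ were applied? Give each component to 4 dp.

F = (2.0000, -3.0000, -0.9000)
τ = (0.0900, 0.0900, -0.1200)

v₁ − v₀ = (0.03333333, -0.05000000, -0.01500000)
F = m·Δv/dt = (2.0000, -3.0000, -0.9000)
Δω = ω₁−ω₀ = (0.24775000, 0.07078125, -0.13100000)
gyro term ω₀×Iω₀ = (-0.0091, -0.1365, 0.2730)
τ = I·(Δω/dt) + ω₀×(Iω₀) = (0.0900, 0.0900, -0.1200)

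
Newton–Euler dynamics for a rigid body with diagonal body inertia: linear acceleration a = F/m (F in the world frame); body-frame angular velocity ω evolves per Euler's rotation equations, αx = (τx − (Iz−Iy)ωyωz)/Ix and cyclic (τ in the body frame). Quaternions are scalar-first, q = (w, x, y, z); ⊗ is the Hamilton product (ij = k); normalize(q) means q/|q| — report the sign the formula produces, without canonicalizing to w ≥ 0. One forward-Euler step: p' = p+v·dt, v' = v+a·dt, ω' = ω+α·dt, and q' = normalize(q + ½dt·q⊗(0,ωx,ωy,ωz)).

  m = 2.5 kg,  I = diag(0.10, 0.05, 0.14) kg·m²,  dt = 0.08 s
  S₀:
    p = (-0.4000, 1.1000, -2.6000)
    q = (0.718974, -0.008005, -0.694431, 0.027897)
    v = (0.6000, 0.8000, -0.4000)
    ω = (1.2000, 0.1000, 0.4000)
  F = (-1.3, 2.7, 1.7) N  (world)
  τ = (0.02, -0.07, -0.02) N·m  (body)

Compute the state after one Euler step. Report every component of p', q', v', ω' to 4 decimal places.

new position p' = (-0.3520, 1.1640, -2.6320)
v + (F/m)dt = (0.5584, 0.8864, -0.3456)
gyro term ω×Iω = (0.0036, -0.0192, -0.0060)
α = I⁻¹(τ − ω×Iω) = (0.1640, -1.0160, -0.1000)
ω' = ω + α·dt = (1.2131, 0.0187, 0.3920)
2q̇ = q⊗(0,ω) = (0.0678903, 0.5822067, 0.1085758, 1.1201063)
updated quaternion q' = (0.7208, 0.0153, -0.6892, 0.0726)

p' = (-0.3520, 1.1640, -2.6320)
q' = (0.7208, 0.0153, -0.6892, 0.0726)
v' = (0.5584, 0.8864, -0.3456)
ω' = (1.2131, 0.0187, 0.3920)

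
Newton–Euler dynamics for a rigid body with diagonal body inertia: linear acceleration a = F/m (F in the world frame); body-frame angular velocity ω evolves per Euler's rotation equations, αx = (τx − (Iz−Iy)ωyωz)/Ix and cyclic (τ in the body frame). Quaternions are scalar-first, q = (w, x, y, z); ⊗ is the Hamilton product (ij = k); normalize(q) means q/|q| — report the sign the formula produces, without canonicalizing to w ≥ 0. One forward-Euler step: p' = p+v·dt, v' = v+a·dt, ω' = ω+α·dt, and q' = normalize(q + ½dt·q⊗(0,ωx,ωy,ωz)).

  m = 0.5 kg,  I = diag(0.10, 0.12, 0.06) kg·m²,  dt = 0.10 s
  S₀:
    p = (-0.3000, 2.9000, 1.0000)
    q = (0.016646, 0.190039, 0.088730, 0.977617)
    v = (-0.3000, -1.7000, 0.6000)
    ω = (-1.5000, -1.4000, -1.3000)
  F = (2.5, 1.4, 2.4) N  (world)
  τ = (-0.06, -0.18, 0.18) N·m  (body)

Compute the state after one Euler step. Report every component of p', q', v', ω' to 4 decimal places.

p' = (-0.3300, 2.7300, 1.0600)
q' = (0.0999, 0.2496, 0.0264, 0.9628)
v' = (0.2000, -1.4200, 1.0800)
ω' = (-1.4508, -1.6150, -1.0700)

angular accel α = (0.4920, -2.1500, 2.3000)
ω + α·dt = (-1.4508, -1.6150, -1.0700)
q⊗(0,ω) = (1.6801826, 1.2283458, -1.2426792, -0.1545994)
updated quaternion q' = (0.0999, 0.2496, 0.0264, 0.9628)
p + v·dt = (-0.3300, 2.7300, 1.0600)
new velocity v' = (0.2000, -1.4200, 1.0800)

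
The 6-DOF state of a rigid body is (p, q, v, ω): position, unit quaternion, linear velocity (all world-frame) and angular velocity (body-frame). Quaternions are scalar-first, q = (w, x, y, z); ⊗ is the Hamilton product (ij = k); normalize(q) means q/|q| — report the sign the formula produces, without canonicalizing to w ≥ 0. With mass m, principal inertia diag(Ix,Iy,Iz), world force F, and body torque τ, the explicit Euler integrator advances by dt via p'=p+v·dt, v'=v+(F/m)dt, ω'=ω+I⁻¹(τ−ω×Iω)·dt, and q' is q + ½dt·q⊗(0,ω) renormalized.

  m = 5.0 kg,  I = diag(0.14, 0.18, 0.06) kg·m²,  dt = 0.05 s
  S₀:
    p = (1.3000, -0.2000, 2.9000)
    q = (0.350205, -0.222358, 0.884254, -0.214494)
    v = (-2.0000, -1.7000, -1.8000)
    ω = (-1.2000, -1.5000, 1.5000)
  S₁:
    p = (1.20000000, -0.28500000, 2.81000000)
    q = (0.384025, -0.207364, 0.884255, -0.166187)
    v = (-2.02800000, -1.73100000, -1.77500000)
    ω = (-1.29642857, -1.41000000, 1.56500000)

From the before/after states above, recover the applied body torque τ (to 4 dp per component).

rate change Δω = (-0.09642857, 0.09000000, 0.06500000)
τ = I·(Δω/dt) + ω₀×(Iω₀) = (0.0000, 0.1800, 0.1500)

τ = (0.0000, 0.1800, 0.1500)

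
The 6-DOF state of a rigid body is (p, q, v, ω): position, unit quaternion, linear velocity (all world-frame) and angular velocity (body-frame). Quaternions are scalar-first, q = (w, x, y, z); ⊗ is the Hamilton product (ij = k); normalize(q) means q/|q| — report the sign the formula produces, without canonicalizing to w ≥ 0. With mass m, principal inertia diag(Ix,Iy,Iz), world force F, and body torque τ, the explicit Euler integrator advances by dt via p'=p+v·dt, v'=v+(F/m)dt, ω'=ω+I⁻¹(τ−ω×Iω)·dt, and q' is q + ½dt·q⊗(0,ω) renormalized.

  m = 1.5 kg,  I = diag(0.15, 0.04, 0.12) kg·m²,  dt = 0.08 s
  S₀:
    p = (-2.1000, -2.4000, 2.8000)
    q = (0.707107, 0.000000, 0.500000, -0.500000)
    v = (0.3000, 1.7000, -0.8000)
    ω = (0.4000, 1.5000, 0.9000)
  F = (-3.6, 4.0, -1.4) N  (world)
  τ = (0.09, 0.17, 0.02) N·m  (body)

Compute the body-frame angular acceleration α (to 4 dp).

α = (-0.1200, 3.9800, 0.7167)

ω×(Iω) gyroscopic = (0.1080, 0.0108, -0.0660)
angular accel α = (-0.1200, 3.9800, 0.7167)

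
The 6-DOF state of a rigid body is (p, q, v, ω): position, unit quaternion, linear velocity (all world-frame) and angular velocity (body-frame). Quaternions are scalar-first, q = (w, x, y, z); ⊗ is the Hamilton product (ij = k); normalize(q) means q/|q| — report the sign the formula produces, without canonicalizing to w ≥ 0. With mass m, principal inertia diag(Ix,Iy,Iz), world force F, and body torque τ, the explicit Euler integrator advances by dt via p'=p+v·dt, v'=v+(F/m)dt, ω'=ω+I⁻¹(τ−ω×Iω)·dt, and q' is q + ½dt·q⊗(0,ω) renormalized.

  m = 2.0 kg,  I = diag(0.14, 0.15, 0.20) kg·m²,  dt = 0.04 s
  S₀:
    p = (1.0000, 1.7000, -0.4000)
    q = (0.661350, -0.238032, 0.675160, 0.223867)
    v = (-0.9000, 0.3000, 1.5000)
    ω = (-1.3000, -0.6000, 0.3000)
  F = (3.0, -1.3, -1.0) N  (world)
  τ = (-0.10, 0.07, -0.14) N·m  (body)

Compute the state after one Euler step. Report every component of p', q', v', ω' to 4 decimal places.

α = I⁻¹(τ − ω×Iω) = (-0.6500, 0.3107, -0.7390)
ω' = ω + α·dt = (-1.3260, -0.5876, 0.2704)
q⊗(0,ω) = (0.0284943, -0.5228868, -0.6164275, 1.2189322)
q + ½dt·q⊗(0,ω), renormalized = (0.6616, -0.2484, 0.6625, 0.2481)
a = (1.5000, -0.6500, -0.5000)
p + v·dt = (0.9640, 1.7120, -0.3400)
new velocity v' = (-0.8400, 0.2740, 1.4800)

p' = (0.9640, 1.7120, -0.3400)
q' = (0.6616, -0.2484, 0.6625, 0.2481)
v' = (-0.8400, 0.2740, 1.4800)
ω' = (-1.3260, -0.5876, 0.2704)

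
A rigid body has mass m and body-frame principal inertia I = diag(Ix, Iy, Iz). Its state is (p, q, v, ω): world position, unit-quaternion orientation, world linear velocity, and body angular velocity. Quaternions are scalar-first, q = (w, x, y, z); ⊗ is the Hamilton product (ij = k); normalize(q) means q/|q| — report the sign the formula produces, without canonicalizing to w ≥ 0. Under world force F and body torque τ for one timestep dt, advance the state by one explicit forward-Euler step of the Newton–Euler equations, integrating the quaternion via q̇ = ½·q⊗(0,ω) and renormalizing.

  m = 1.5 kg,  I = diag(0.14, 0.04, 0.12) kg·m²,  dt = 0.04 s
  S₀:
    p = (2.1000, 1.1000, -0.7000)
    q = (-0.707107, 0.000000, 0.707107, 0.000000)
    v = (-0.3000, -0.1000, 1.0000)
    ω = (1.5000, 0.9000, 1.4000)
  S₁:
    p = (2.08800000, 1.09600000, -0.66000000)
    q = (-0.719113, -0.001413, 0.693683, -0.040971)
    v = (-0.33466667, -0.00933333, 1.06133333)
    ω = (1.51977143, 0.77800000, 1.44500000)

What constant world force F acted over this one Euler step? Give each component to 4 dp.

Δv = v₁−v₀ = (-0.03466667, 0.09066667, 0.06133333)
m·(v₁−v₀)/dt = (-1.3000, 3.4000, 2.3000)

F = (-1.3000, 3.4000, 2.3000)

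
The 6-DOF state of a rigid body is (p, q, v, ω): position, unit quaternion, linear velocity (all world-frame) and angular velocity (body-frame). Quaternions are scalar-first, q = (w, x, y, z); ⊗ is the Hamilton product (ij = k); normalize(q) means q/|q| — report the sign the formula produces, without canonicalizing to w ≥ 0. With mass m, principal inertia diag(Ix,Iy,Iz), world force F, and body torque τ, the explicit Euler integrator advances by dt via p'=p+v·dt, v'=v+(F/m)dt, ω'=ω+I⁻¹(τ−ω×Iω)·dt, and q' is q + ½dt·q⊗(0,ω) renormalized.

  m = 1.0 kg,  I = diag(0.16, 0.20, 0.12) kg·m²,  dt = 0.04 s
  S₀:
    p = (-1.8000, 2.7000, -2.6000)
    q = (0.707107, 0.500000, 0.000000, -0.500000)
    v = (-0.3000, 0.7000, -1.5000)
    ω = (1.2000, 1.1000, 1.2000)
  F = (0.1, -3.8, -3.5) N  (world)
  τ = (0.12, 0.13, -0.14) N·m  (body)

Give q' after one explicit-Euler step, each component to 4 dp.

Hamilton product q⊗(0,ω) = (0.0000000, 1.3985284, -0.4221823, 1.3985284)
q' = normalize(q + ½dt·q⊗(0,ω)) = (0.7065, 0.5275, -0.0084, -0.4716)

q' = (0.7065, 0.5275, -0.0084, -0.4716)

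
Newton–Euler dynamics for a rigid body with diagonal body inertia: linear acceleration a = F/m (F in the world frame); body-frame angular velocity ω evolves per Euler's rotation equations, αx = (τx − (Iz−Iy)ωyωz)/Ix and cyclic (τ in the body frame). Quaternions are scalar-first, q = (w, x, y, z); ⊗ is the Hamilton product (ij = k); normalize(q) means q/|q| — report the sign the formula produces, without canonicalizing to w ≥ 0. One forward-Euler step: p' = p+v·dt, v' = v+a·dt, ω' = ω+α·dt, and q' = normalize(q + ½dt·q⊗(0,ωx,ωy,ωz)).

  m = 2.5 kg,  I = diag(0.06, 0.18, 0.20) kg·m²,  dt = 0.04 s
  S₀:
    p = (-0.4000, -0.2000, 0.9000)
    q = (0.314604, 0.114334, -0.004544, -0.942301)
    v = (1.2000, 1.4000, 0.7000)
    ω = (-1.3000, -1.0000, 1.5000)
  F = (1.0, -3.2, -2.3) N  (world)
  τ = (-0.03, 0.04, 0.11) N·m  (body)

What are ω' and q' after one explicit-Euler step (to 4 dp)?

ω×(Iω) gyroscopic = (-0.0300, 0.2730, 0.1560)
(τ − ω×Iω)/I = (0.0000, -1.2944, -0.2300)
ω' = ω + α·dt = (-1.3000, -1.0518, 1.4908)
q⊗(0,ω) = (1.5575417, -1.3581022, 0.7388863, 0.3516648)
q' = normalize(q + ½dt·q⊗(0,ω)) = (0.3454, 0.0871, 0.0102, -0.9343)

ω' = (-1.3000, -1.0518, 1.4908)
q' = (0.3454, 0.0871, 0.0102, -0.9343)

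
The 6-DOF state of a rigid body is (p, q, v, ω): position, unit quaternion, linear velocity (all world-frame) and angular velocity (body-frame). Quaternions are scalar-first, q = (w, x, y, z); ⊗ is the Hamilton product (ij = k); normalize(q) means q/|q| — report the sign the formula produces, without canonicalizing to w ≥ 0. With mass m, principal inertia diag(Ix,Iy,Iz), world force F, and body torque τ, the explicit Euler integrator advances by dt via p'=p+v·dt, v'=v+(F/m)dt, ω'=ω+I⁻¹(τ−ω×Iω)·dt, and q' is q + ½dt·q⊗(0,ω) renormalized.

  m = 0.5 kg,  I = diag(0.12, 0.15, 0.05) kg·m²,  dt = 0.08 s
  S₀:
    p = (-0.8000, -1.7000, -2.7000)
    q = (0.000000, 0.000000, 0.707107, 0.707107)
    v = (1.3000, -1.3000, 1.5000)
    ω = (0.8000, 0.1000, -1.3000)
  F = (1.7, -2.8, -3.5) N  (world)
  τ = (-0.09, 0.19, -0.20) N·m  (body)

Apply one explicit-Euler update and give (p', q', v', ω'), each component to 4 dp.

a = (3.4000, -5.6000, -7.0000)
p' = p + v·dt = (-0.6960, -1.8040, -2.5800)
v' = v + a·dt = (1.5720, -1.7480, 0.9400)
angular accel α = (-0.8583, 1.7520, -4.0480)
ω + α·dt = (0.7313, 0.2402, -1.6238)
2q̇ = q⊗(0,ω) = (0.8485284, -0.9899498, 0.5656856, -0.5656856)
q + ½dt·q⊗(0,ω), renormalized = (0.0339, -0.0395, 0.7284, 0.6832)

p' = (-0.6960, -1.8040, -2.5800)
q' = (0.0339, -0.0395, 0.7284, 0.6832)
v' = (1.5720, -1.7480, 0.9400)
ω' = (0.7313, 0.2402, -1.6238)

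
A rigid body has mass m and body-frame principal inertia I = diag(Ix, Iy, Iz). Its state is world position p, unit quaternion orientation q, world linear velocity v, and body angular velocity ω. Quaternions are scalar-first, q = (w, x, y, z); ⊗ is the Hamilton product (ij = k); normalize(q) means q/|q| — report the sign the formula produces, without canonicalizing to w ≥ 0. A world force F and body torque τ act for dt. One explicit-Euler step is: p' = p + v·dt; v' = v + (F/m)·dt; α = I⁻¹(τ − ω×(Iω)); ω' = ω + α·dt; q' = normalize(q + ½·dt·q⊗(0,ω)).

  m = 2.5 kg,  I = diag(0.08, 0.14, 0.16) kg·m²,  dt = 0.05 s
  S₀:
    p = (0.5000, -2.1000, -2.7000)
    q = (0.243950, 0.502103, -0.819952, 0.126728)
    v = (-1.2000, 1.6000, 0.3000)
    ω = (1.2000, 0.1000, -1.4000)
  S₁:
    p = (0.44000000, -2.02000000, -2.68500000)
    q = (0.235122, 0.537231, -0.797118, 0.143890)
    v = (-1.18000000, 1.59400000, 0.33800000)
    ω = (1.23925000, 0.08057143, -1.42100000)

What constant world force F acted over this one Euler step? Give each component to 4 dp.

F = (1.0000, -0.3000, 1.9000)

v₁ − v₀ = (0.02000000, -0.00600000, 0.03800000)
applied force F = (1.0000, -0.3000, 1.9000)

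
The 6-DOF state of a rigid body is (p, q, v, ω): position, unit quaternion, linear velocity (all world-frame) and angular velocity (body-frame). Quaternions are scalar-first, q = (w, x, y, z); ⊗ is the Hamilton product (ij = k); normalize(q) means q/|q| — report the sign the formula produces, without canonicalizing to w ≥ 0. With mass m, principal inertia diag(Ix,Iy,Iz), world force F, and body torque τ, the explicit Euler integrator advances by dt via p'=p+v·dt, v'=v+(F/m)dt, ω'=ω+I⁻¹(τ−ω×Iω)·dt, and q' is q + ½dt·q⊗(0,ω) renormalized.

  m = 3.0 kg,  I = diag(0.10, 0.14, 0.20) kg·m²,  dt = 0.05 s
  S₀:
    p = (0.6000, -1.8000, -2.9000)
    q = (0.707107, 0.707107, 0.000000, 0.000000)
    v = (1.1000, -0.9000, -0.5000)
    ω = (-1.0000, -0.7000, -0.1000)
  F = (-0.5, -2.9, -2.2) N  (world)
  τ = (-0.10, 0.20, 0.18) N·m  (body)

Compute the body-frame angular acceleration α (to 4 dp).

ω×(Iω) gyroscopic = (0.0042, -0.0100, 0.0280)
α = I⁻¹(τ − ω×Iω) = (-1.0420, 1.5000, 0.7600)

α = (-1.0420, 1.5000, 0.7600)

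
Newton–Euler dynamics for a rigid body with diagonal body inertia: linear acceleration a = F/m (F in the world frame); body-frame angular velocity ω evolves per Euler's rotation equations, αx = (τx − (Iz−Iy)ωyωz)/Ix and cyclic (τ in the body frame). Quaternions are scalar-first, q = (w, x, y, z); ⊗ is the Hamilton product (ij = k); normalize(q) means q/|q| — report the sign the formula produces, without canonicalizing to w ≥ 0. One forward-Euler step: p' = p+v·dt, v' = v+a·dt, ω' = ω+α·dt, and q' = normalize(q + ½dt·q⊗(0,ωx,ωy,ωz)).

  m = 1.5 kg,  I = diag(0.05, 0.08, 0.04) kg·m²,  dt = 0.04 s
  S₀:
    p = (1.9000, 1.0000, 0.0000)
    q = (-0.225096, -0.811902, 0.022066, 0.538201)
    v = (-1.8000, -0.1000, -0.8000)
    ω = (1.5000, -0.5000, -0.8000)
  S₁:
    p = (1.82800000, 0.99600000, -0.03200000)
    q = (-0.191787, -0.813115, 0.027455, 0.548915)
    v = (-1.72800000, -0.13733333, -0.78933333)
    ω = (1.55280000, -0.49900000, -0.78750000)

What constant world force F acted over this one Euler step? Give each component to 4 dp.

F = (2.7000, -1.4000, 0.4000)

Δv = v₁−v₀ = (0.07200000, -0.03733333, 0.01066667)
applied force F = (2.7000, -1.4000, 0.4000)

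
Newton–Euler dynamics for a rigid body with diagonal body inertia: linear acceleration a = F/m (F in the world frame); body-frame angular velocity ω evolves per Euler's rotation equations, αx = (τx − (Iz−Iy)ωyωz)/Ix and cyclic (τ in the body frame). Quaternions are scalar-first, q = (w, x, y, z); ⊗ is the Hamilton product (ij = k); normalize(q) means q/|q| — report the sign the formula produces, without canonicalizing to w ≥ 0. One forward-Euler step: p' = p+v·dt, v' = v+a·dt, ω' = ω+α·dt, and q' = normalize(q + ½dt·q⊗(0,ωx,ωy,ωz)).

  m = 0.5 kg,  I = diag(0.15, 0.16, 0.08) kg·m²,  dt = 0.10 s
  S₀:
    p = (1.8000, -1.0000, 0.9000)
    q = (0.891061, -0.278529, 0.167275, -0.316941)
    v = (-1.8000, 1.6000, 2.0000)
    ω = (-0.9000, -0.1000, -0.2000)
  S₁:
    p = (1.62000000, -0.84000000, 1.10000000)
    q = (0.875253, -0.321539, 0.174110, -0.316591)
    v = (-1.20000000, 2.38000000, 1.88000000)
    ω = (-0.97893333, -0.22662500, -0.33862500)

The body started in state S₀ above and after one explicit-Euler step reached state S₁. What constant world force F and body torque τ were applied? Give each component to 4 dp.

v₁ − v₀ = (0.60000000, 0.78000000, -0.12000000)
m·(v₁−v₀)/dt = (3.0000, 3.9000, -0.6000)
rate change Δω = (-0.07893333, -0.12662500, -0.13862500)
τ = I·(Δω/dt) + ω₀×(Iω₀) = (-0.1200, -0.1900, -0.1100)

F = (3.0000, 3.9000, -0.6000)
τ = (-0.1200, -0.1900, -0.1100)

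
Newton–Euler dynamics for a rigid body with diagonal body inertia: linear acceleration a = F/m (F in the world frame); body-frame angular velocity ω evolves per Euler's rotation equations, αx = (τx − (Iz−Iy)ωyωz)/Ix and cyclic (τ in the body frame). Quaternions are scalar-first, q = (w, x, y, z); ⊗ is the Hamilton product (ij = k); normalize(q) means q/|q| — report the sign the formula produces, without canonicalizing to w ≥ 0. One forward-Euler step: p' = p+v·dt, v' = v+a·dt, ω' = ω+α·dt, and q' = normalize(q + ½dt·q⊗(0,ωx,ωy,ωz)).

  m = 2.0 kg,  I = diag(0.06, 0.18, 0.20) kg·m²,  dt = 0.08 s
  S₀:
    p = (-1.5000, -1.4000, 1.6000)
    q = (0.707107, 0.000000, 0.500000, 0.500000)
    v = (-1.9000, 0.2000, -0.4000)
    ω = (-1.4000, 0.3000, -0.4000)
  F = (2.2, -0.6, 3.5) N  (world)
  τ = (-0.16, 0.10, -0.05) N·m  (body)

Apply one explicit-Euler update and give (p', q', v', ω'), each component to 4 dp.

p' = (-1.6520, -1.3840, 1.5680)
q' = (0.7079, -0.0535, 0.4796, 0.5158)
v' = (-1.8120, 0.1760, -0.2600)
ω' = (-1.6101, 0.3793, -0.3998)

linear accel F/m = (1.1000, -0.3000, 1.7500)
p' = p + v·dt = (-1.6520, -1.3840, 1.5680)
v' = v + a·dt = (-1.8120, 0.1760, -0.2600)
α = I⁻¹(τ − ω×Iω) = (-2.6267, 0.9911, 0.0020)
ω + α·dt = (-1.6101, 0.3793, -0.3998)
Hamilton product q⊗(0,ω) = (0.0500000, -1.3399498, -0.4878679, 0.4171572)
q' = normalize(q + ½dt·q⊗(0,ω)) = (0.7079, -0.0535, 0.4796, 0.5158)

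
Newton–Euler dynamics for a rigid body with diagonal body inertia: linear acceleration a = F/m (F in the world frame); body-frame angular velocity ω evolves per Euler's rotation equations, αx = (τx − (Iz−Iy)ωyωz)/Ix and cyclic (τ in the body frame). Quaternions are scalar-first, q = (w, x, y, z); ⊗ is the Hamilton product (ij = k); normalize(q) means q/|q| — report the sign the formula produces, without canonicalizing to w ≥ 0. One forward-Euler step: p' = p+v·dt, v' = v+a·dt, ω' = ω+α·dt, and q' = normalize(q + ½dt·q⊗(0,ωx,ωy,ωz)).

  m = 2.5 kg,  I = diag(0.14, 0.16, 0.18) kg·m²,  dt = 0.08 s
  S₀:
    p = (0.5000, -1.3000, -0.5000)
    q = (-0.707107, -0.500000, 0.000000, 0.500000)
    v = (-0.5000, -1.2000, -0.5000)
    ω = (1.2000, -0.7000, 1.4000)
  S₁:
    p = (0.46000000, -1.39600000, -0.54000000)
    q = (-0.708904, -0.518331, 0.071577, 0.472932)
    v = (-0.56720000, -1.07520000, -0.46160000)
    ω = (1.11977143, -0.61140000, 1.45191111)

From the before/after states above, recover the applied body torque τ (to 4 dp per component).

rate change Δω = (-0.08022857, 0.08860000, 0.05191111)
gyro term ω₀×Iω₀ = (-0.0196, -0.0672, -0.0168)
applied torque τ = (-0.1600, 0.1100, 0.1000)

τ = (-0.1600, 0.1100, 0.1000)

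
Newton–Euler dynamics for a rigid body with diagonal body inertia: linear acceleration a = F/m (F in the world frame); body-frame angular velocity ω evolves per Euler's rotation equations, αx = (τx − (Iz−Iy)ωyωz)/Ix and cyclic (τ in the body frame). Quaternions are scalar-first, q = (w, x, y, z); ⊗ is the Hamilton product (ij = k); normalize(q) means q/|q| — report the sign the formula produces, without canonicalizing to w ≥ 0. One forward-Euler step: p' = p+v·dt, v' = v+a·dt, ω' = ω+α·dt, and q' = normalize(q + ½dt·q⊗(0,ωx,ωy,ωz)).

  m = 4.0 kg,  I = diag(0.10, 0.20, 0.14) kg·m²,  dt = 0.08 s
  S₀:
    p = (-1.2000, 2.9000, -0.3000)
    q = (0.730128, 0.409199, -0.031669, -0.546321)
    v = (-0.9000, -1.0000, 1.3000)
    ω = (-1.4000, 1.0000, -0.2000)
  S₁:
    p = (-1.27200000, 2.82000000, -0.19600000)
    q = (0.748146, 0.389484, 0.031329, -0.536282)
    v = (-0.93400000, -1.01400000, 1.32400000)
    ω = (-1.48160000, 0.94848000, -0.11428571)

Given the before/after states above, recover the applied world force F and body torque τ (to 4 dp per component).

F = (-1.7000, -0.7000, 1.2000)
τ = (-0.0900, -0.1400, 0.0100)

Δv = v₁−v₀ = (-0.03400000, -0.01400000, 0.02400000)
applied force F = (-1.7000, -0.7000, 1.2000)
Δω = ω₁−ω₀ = (-0.08160000, -0.05152000, 0.08571429)
applied torque τ = (-0.0900, -0.1400, 0.0100)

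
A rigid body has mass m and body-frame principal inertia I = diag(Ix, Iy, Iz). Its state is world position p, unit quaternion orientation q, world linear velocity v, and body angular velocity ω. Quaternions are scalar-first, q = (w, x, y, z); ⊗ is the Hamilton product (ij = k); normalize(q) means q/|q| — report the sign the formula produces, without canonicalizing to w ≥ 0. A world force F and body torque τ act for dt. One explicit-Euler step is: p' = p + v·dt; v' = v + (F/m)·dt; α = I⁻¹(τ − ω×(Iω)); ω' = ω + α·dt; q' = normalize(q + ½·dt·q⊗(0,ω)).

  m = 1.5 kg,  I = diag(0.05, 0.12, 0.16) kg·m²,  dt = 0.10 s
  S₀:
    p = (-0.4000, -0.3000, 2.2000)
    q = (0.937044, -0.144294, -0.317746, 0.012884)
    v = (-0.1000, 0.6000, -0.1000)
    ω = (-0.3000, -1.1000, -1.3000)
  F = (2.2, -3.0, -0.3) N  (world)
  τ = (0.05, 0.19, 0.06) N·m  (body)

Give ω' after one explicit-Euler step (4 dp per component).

ω' = (-0.3144, -0.9059, -1.2769)

gyro term ω×Iω = (0.0572, -0.0429, 0.0231)
α = I⁻¹(τ − ω×Iω) = (-0.1440, 1.9408, 0.2306)
new body rate ω' = (-0.3144, -0.9059, -1.2769)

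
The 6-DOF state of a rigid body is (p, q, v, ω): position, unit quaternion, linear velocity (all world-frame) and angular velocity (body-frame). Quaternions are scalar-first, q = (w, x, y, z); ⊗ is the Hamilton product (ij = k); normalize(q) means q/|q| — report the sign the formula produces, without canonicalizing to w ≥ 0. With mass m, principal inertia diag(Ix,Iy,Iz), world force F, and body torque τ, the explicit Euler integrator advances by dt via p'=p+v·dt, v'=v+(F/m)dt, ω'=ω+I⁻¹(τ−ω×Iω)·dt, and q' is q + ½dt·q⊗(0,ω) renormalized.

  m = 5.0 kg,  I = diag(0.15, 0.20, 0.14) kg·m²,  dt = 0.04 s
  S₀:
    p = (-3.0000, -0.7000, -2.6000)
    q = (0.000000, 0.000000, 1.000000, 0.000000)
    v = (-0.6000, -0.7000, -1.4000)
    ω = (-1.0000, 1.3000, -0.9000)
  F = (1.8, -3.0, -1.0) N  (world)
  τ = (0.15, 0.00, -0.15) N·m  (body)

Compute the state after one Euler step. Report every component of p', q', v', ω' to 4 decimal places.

p' = (-3.0240, -0.7280, -2.6560)
q' = (-0.0260, -0.0180, 0.9993, 0.0200)
v' = (-0.5856, -0.7240, -1.4080)
ω' = (-0.9787, 1.2982, -0.9243)

linear accel F/m = (0.3600, -0.6000, -0.2000)
p' = p + v·dt = (-3.0240, -0.7280, -2.6560)
new velocity v' = (-0.5856, -0.7240, -1.4080)
ω×(Iω) gyroscopic = (0.0702, 0.0090, -0.0650)
angular accel α = (0.5320, -0.0450, -0.6071)
ω + α·dt = (-0.9787, 1.2982, -0.9243)
q⊗(0,ω) = (-1.3000000, -0.9000000, 0.0000000, 1.0000000)
q + ½dt·q⊗(0,ω), renormalized = (-0.0260, -0.0180, 0.9993, 0.0200)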